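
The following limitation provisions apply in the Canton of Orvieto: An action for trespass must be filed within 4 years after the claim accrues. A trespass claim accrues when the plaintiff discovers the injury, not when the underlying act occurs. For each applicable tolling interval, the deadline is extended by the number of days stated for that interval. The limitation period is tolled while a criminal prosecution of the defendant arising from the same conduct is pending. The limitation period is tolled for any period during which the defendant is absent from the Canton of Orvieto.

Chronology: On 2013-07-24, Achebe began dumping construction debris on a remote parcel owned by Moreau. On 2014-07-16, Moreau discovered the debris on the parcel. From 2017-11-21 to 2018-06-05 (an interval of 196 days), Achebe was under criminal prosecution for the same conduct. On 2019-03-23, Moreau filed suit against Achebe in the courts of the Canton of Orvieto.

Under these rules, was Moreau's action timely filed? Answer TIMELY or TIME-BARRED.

TIME-BARRED

Accrual is tied to discovery, so the period began on 2014-07-16 rather than on 2013-07-24 when the act occurred.
Adding the 4 years base period to 2014-07-16 gives a deadline of 2018-07-16, before any tolling.
The period was tolled for 196 days by the pending criminal prosecution (2017-11-21 to 2018-06-05), pushing the deadline to 2019-01-28.
The 2019-03-23 filing falls after the 2019-01-28 deadline; the claim is time-barred.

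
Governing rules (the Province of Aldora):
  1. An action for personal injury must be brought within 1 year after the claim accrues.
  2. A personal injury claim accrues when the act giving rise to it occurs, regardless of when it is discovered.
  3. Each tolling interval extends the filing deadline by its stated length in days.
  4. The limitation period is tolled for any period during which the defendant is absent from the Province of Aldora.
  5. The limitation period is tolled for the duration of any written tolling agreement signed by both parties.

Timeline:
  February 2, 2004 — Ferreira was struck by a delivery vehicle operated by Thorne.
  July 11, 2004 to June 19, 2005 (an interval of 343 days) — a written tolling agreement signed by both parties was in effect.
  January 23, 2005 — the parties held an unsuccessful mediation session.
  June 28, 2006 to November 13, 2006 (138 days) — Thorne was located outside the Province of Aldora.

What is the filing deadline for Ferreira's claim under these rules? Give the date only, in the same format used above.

January 11, 2006

The claim accrued on February 2, 2004, the date of the act.
Adding the 1 year base period to February 2, 2004 gives a deadline of February 2, 2005, before any tolling.
The period was tolled for 343 days by the written tolling agreement (July 11, 2004 to June 19, 2005), pushing the deadline to January 11, 2006.
The defendant's absence from the jurisdiction from June 28, 2006 to November 13, 2006 began after the period had already run on January 11, 2006, so it has no tolling effect.
None of the other events listed affects the running of the period under the stated rules.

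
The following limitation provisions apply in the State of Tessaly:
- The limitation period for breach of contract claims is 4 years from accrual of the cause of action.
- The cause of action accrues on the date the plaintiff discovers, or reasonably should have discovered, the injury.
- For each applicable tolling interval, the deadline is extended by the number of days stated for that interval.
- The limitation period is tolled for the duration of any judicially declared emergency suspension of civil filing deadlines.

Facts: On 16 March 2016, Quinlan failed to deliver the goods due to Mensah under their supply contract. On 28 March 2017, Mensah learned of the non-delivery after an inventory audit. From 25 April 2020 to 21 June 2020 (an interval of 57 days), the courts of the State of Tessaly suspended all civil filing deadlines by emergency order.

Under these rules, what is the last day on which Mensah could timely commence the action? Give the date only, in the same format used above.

The claim did not accrue until Mensah discovered the injury on 28 March 2017; the 16 March 2016 act date does not start the clock under the stated rule.
4 years from 28 March 2017 is 28 March 2021.
The period was tolled for 57 days by the emergency suspension of filing deadlines (25 April 2020 to 21 June 2020), pushing the deadline to 24 May 2021.

24 May 2021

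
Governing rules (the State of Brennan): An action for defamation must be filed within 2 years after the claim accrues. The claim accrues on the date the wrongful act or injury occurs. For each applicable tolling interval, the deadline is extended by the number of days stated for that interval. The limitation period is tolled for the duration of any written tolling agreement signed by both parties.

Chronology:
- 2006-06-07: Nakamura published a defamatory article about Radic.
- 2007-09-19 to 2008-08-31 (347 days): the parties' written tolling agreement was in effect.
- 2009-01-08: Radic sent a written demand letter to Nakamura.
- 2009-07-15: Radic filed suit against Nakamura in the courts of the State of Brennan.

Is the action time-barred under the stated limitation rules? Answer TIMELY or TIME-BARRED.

The claim accrued on 2006-06-07, when the wrongful act occurred.
2 years from 2006-06-07 is 2008-06-07.
The period was tolled for 347 days by the written tolling agreement (2007-09-19 to 2008-08-31), pushing the deadline to 2009-05-20.
None of the other events listed affects the running of the period under the stated rules.
The 2009-07-15 filing falls after the 2009-05-20 deadline; the claim is time-barred.

TIME-BARRED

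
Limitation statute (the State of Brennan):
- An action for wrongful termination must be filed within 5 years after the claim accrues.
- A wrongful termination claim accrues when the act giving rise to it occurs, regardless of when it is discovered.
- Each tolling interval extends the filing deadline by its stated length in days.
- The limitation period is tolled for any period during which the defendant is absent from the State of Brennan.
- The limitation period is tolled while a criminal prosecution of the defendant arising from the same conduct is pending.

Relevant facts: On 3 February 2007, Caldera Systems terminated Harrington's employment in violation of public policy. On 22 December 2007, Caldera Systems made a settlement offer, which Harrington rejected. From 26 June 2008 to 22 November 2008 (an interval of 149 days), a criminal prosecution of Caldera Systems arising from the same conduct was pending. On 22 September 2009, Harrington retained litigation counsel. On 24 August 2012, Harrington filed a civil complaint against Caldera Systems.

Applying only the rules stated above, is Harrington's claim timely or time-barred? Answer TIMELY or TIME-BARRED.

The limitation period began to run on 3 February 2007.
5 years from 3 February 2007 is 3 February 2012.
The pending criminal prosecution from 26 June 2008 to 22 November 2008 tolled the period for 149 days, extending the deadline to 1 July 2012.
None of the other events listed affects the running of the period under the stated rules.
Harrington filed on 24 August 2012, after the 1 July 2012 deadline, so the action is time-barred.

TIME-BARRED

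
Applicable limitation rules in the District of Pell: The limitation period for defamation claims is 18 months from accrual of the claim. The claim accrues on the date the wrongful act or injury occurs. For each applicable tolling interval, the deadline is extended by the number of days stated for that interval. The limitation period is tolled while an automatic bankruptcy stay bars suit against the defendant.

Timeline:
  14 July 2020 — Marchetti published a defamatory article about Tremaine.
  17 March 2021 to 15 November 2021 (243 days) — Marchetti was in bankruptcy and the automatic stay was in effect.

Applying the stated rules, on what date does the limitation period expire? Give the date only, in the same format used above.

The limitation period began to run on 14 July 2020.
18 months from 14 July 2020 is 14 January 2022.
The period was tolled for 243 days by the automatic bankruptcy stay (17 March 2021 to 15 November 2021), pushing the deadline to 14 September 2022.

14 September 2022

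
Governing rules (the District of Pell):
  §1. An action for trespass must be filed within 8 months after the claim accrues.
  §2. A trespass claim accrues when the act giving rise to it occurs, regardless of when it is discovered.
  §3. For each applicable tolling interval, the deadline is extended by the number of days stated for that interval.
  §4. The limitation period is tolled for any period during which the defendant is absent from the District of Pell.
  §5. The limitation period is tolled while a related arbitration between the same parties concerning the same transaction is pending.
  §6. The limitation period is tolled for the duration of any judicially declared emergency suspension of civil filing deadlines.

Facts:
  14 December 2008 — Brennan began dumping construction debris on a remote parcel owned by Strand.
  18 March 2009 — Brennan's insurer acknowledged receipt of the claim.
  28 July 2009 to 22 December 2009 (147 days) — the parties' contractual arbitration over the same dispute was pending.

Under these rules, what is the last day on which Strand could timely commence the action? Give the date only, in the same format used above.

The claim accrued on 14 December 2008, the date of the act.
8 months from 14 December 2008 is 14 August 2009.
The pending related arbitration from 28 July 2009 to 22 December 2009 tolled the period for 147 days, extending the deadline to 8 January 2010.
The other events in the timeline have no effect on the limitation period under the stated rules.

8 January 2010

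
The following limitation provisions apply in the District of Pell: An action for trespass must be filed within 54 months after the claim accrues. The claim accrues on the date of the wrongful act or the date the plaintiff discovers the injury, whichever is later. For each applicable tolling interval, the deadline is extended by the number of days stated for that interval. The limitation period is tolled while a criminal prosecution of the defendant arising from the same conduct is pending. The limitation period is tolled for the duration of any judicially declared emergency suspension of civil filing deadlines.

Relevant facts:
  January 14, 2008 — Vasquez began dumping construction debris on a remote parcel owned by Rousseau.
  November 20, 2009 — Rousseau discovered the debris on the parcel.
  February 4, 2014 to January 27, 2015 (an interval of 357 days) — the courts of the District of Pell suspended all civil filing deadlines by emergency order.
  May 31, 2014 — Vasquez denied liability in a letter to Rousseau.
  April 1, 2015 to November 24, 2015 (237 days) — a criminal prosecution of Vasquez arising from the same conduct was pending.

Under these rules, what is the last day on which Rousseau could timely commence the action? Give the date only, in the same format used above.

The claim accrued on November 20, 2009 — the later of the January 14, 2008 act and the November 20, 2009 discovery.
Adding the 54 months base period to November 20, 2009 gives a deadline of May 20, 2014, before any tolling.
The period was tolled for 357 days by the emergency suspension of filing deadlines (February 4, 2014 to January 27, 2015), pushing the deadline to May 12, 2015.
The period was tolled for 237 days by the pending criminal prosecution (April 1, 2015 to November 24, 2015), pushing the deadline to January 4, 2016.
None of the other events listed affects the running of the period under the stated rules.

January 4, 2016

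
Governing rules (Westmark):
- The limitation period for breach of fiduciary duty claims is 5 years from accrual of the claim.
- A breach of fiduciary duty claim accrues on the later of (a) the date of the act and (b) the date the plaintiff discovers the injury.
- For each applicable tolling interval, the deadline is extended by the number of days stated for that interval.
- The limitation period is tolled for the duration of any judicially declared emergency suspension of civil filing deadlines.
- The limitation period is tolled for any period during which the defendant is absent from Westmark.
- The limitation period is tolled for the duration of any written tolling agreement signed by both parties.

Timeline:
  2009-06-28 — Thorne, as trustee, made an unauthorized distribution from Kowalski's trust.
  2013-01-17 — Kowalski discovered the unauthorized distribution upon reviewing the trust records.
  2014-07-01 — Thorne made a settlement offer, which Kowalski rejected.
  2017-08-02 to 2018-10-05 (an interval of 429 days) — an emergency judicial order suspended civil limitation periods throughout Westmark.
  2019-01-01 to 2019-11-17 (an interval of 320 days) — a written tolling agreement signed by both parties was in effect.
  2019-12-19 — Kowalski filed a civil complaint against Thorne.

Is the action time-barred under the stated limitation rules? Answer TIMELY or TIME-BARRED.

Taking the later of the act (2009-06-28) and discovery (2013-01-17), the claim accrued on 2013-01-17.
The untolled deadline — 5 years after 2013-01-17 — is 2018-01-17.
The emergency suspension of filing deadlines from 2017-08-02 to 2018-10-05 tolled the period for 429 days, extending the deadline to 2019-03-22.
The period was tolled for 320 days by the written tolling agreement (2019-01-01 to 2019-11-17), pushing the deadline to 2020-02-05.
The other events in the timeline have no effect on the limitation period under the stated rules.
Kowalski filed on 2019-12-19, before the 2020-02-05 deadline, so the action is timely.

TIMELY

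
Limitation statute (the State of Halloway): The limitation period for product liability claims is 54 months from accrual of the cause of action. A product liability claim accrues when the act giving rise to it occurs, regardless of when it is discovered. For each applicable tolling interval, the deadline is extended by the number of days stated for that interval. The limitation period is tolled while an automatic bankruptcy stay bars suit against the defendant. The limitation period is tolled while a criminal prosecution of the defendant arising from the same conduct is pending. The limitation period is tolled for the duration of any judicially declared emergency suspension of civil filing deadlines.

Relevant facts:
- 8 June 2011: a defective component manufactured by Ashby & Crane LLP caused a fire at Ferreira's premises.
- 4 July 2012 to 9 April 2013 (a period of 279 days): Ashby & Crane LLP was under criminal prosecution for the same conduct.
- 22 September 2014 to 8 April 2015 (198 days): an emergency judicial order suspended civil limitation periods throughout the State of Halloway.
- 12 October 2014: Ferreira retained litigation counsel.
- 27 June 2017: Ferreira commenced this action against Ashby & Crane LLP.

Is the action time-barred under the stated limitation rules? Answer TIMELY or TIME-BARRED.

TIME-BARRED

The claim accrued on 8 June 2011, when the wrongful act occurred.
54 months from 8 June 2011 is 8 December 2015.
Because the pending criminal prosecution ran from 4 July 2012 to 9 April 2013, the deadline is extended by 279 days to 12 September 2016.
The period was tolled for 198 days by the emergency suspension of filing deadlines (22 September 2014 to 8 April 2015), pushing the deadline to 29 March 2017.
None of the other events listed affects the running of the period under the stated rules.
Ferreira filed on 27 June 2017, after the 29 March 2017 deadline, so the action is time-barred.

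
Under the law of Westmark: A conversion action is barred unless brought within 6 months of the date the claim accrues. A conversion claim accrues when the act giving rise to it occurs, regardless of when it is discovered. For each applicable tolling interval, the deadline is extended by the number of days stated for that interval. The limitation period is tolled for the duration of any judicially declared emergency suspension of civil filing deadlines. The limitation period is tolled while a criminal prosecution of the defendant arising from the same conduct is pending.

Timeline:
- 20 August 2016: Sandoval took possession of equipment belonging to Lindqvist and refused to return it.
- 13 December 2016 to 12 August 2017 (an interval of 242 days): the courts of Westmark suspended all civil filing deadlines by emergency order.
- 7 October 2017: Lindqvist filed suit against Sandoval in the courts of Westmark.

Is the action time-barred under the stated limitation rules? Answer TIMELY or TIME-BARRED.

The claim accrued on 20 August 2016, the date of the act.
Adding the 6 months base period to 20 August 2016 gives a deadline of 20 February 2017, before any tolling.
The emergency suspension of filing deadlines from 13 December 2016 to 12 August 2017 tolled the period for 242 days, extending the deadline to 20 October 2017.
Filing on 7 October 2017 beat the 20 October 2017 deadline — the action is timely.

TIMELY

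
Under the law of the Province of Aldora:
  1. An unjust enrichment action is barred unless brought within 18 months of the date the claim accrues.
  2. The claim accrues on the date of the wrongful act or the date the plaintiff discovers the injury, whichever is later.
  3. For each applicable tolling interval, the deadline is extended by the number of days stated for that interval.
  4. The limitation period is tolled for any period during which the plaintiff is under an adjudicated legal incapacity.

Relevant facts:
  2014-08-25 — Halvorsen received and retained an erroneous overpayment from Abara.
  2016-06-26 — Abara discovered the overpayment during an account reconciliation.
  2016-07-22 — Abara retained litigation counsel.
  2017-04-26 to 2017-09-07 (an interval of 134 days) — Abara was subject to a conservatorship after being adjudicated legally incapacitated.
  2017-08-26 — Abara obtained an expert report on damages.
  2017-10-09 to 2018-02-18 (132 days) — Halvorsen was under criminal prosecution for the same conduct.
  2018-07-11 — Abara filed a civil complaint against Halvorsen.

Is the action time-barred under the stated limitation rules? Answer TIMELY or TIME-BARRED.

TIME-BARRED

Because discovery on 2016-06-26 post-dates the 2014-08-25 act, accrual under the later-of rule falls on 2016-06-26.
Adding the 18 months base period to 2016-06-26 gives a deadline of 2017-12-26, before any tolling.
The period was tolled for 134 days by the plaintiff's legal incapacity (2017-04-26 to 2017-09-07), pushing the deadline to 2018-05-09.
No stated provision tolls the period for a criminal prosecution, so the interval from 2017-10-09 to 2018-02-18 has no effect on the deadline.
The other events in the timeline have no effect on the limitation period under the stated rules.
The 2018-07-11 filing falls after the 2018-05-09 deadline; the claim is time-barred.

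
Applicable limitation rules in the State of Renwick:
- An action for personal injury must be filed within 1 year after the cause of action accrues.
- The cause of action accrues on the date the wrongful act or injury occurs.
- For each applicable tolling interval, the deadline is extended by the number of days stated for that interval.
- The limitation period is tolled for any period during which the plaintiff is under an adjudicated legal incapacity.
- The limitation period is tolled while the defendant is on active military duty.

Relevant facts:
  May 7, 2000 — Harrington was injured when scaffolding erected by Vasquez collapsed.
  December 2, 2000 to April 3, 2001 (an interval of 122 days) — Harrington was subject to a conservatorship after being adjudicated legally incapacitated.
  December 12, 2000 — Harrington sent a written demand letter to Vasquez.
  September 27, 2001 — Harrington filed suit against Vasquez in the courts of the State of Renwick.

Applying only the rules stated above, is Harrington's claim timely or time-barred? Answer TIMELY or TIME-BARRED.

TIME-BARRED

The claim accrued on May 7, 2000, when the wrongful act occurred.
1 year from May 7, 2000 is May 7, 2001.
Because the plaintiff's legal incapacity ran from December 2, 2000 to April 3, 2001, the deadline is extended by 122 days to September 6, 2001.
Nothing else in the chronology tolls or restarts the period.
Harrington filed on September 27, 2001, after the September 6, 2001 deadline, so the action is time-barred.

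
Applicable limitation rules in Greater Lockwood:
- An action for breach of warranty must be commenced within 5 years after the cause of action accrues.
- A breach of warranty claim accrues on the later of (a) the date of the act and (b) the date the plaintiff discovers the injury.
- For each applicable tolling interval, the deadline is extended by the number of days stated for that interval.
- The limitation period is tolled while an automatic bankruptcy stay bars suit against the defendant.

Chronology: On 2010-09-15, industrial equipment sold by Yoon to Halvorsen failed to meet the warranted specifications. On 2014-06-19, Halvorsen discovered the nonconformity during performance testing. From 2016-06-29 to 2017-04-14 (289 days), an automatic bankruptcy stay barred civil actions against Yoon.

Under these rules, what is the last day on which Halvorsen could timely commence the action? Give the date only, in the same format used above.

2020-04-03

The claim accrued on 2014-06-19 — the later of the 2010-09-15 act and the 2014-06-19 discovery.
5 years from 2014-06-19 is 2019-06-19.
Because the automatic bankruptcy stay ran from 2016-06-29 to 2017-04-14, the deadline is extended by 289 days to 2020-04-03.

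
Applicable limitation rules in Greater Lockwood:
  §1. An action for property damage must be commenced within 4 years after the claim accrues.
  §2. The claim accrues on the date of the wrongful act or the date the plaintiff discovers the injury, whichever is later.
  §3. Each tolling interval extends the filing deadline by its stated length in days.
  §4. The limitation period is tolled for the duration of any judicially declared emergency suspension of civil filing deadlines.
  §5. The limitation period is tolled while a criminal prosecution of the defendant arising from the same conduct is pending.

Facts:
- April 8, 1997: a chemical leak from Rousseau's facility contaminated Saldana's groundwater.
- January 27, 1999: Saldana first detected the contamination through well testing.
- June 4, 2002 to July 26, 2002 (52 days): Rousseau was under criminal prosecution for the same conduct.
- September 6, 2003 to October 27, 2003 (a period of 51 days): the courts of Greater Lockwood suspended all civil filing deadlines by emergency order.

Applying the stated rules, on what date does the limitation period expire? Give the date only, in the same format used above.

March 20, 2003

Taking the later of the act (April 8, 1997) and discovery (January 27, 1999), the claim accrued on January 27, 1999.
4 years from January 27, 1999 is January 27, 2003.
Because the pending criminal prosecution ran from June 4, 2002 to July 26, 2002, the deadline is extended by 52 days to March 20, 2003.
By the time the emergency suspension of filing deadlines began on September 6, 2003, the limitation period had already expired on March 20, 2003; that interval cannot revive it.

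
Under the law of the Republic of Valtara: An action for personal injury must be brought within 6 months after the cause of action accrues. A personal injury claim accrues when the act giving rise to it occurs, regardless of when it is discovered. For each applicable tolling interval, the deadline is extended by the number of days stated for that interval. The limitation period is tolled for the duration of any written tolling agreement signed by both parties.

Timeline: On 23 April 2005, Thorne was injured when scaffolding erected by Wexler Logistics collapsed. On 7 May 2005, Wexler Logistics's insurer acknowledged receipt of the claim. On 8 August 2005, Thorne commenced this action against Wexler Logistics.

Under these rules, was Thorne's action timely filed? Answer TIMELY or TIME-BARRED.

The claim accrued on 23 April 2005, when the wrongful act occurred.
The untolled deadline — 6 months after 23 April 2005 — is 23 October 2005.
None of the other events listed affects the running of the period under the stated rules.
Filing on 8 August 2005 beat the 23 October 2005 deadline — the action is timely.

TIMELY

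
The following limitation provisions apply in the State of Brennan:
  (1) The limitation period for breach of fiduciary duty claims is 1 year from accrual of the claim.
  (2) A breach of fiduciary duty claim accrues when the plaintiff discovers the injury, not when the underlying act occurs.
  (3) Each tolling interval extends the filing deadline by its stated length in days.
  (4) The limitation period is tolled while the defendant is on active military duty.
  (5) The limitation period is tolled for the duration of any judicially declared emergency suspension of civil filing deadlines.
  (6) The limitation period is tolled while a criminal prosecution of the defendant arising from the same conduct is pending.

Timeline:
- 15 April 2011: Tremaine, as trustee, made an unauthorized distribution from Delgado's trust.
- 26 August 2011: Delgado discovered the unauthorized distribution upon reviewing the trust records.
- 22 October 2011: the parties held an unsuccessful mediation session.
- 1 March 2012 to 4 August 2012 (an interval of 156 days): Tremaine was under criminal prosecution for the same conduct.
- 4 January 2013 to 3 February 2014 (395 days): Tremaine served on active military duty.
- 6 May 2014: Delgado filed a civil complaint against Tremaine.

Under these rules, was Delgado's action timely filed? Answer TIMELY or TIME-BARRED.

The claim did not accrue until Delgado discovered the injury on 26 August 2011; the 15 April 2011 act date does not start the clock under the stated rule.
Adding the 1 year base period to 26 August 2011 gives a deadline of 26 August 2012, before any tolling.
The period was tolled for 156 days by the pending criminal prosecution (1 March 2012 to 4 August 2012), pushing the deadline to 29 January 2013.
Because the defendant's active military service ran from 4 January 2013 to 3 February 2014, the deadline is extended by 395 days to 28 February 2014.
Nothing else in the chronology tolls or restarts the period.
Filing on 6 May 2014 missed the 28 February 2014 deadline — the action is time-barred.

TIME-BARRED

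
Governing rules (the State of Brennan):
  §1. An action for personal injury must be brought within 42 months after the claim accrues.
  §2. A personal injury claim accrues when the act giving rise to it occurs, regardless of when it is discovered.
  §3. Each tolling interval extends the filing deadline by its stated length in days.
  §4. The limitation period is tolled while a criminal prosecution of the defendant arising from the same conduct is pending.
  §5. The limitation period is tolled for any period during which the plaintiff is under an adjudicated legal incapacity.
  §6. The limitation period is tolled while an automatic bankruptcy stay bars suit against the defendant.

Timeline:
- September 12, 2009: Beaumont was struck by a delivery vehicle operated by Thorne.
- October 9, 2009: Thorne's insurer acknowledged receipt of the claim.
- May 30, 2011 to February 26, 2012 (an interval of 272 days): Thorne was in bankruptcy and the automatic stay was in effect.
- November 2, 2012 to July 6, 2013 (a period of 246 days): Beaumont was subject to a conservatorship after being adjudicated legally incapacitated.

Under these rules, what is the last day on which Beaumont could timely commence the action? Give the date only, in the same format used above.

August 12, 2014

The limitation period began to run on September 12, 2009.
The untolled deadline — 42 months after September 12, 2009 — is March 12, 2013.
The automatic bankruptcy stay from May 30, 2011 to February 26, 2012 tolled the period for 272 days, extending the deadline to December 9, 2013.
Because the plaintiff's legal incapacity ran from November 2, 2012 to July 6, 2013, the deadline is extended by 246 days to August 12, 2014.
Nothing else in the chronology tolls or restarts the period.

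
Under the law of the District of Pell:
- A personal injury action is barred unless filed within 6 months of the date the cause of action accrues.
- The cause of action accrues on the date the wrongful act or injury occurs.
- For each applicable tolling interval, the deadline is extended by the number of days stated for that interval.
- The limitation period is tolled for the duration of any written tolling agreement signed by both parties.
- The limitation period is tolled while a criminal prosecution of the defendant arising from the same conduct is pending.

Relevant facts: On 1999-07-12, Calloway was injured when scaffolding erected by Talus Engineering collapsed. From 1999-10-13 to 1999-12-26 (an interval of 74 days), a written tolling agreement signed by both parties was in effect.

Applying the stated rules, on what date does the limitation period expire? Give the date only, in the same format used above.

The claim accrued on 1999-07-12, when the wrongful act occurred.
6 months from 1999-07-12 is 2000-01-12.
The period was tolled for 74 days by the written tolling agreement (1999-10-13 to 1999-12-26), pushing the deadline to 2000-03-26.

2000-03-26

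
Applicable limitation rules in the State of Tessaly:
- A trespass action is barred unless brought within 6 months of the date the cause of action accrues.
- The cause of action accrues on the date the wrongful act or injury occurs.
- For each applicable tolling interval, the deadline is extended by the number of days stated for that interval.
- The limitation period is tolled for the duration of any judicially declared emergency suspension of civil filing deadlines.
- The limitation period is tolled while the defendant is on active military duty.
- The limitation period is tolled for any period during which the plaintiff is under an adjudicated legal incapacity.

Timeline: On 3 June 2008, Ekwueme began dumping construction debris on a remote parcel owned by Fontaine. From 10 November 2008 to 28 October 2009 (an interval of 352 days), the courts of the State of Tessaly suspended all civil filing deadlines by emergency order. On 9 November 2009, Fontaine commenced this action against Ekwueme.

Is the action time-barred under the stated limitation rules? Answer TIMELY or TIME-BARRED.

The cause of action accrued on 3 June 2008, the date of the act.
Adding the 6 months base period to 3 June 2008 gives a deadline of 3 December 2008, before any tolling.
Because the emergency suspension of filing deadlines ran from 10 November 2008 to 28 October 2009, the deadline is extended by 352 days to 20 November 2009.
Fontaine filed on 9 November 2009, before the 20 November 2009 deadline, so the action is timely.

TIMELY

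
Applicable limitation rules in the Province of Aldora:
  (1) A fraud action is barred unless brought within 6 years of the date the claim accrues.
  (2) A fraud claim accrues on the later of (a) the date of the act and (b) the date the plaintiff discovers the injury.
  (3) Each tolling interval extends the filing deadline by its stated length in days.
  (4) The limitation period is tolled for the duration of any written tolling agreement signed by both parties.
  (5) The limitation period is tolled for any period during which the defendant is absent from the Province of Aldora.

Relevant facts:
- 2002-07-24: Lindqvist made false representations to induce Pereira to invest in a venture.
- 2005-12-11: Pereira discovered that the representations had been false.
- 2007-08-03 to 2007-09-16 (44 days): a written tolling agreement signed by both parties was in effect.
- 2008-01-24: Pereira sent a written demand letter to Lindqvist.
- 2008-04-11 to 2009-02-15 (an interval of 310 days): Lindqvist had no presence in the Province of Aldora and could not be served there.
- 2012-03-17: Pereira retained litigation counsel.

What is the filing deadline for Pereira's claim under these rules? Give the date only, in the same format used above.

The claim accrued on 2005-12-11 — the later of the 2002-07-24 act and the 2005-12-11 discovery.
Adding the 6 years base period to 2005-12-11 gives a deadline of 2011-12-11, before any tolling.
The period was tolled for 44 days by the written tolling agreement (2007-08-03 to 2007-09-16), pushing the deadline to 2012-01-24.
The period was tolled for 310 days by the defendant's absence from the jurisdiction (2008-04-11 to 2009-02-15), pushing the deadline to 2012-11-29.
The other events in the timeline have no effect on the limitation period under the stated rules.

2012-11-29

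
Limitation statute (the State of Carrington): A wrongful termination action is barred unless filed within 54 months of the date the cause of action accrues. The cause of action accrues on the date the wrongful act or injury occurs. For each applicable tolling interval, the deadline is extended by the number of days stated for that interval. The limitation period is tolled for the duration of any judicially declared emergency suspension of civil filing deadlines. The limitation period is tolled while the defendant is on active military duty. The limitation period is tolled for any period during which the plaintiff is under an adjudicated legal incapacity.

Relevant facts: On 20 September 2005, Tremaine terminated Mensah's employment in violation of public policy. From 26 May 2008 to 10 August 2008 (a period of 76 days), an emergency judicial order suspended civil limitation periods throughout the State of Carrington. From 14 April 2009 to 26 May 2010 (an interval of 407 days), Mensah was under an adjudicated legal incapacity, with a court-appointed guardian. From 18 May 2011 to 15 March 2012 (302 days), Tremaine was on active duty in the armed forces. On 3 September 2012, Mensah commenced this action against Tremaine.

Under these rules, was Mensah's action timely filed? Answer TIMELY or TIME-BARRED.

The cause of action accrued on 20 September 2005, the date of the act.
54 months from 20 September 2005 is 20 March 2010.
Because the emergency suspension of filing deadlines ran from 26 May 2008 to 10 August 2008, the deadline is extended by 76 days to 4 June 2010.
The plaintiff's legal incapacity from 14 April 2009 to 26 May 2010 tolled the period for 407 days, extending the deadline to 16 July 2011.
The defendant's active military service from 18 May 2011 to 15 March 2012 tolled the period for 302 days, extending the deadline to 13 May 2012.
Mensah filed on 3 September 2012, after the 13 May 2012 deadline, so the action is time-barred.

TIME-BARRED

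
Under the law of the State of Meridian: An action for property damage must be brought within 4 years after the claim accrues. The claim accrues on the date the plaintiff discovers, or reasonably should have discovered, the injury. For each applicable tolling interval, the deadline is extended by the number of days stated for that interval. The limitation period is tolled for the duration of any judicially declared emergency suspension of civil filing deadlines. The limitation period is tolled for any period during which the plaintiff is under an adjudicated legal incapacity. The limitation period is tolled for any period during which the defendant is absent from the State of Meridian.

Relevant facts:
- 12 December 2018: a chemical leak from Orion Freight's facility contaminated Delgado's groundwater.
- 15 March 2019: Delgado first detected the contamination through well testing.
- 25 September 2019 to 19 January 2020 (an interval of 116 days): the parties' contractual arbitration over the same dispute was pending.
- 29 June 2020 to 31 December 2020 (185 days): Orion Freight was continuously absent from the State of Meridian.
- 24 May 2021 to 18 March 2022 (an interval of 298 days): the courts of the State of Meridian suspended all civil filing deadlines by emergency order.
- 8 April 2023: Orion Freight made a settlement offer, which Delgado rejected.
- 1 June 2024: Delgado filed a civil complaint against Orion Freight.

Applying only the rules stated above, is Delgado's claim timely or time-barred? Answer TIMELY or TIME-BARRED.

TIMELY

Accrual is tied to discovery, so the period began on 15 March 2019 rather than on 12 December 2018 when the act occurred.
Adding the 4 years base period to 15 March 2019 gives a deadline of 15 March 2023, before any tolling.
The period was tolled for 185 days by the defendant's absence from the jurisdiction (29 June 2020 to 31 December 2020), pushing the deadline to 16 September 2023.
The emergency suspension of filing deadlines from 24 May 2021 to 18 March 2022 tolled the period for 298 days, extending the deadline to 10 July 2024.
The pending related arbitration from 25 September 2019 to 19 January 2020 does not toll the period, because no stated rule makes a pending arbitration a tolling event.
None of the other events listed affects the running of the period under the stated rules.
Filing on 1 June 2024 beat the 10 July 2024 deadline — the action is timely.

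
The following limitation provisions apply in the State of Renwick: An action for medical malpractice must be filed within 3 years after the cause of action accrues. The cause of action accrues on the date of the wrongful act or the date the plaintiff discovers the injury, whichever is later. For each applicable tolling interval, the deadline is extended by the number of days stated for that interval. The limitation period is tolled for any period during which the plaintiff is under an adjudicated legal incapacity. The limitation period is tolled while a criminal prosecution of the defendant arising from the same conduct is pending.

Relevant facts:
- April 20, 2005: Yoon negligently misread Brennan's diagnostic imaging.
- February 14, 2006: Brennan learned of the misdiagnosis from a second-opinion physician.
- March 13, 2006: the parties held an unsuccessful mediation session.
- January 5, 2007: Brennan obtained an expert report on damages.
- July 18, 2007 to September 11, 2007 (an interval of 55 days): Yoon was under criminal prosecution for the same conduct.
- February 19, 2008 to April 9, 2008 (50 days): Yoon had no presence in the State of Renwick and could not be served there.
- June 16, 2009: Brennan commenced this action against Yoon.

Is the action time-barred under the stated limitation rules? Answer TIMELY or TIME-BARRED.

TIME-BARRED

Because discovery on February 14, 2006 post-dates the April 20, 2005 act, accrual under the later-of rule falls on February 14, 2006.
Adding the 3 years base period to February 14, 2006 gives a deadline of February 14, 2009, before any tolling.
The pending criminal prosecution from July 18, 2007 to September 11, 2007 tolled the period for 55 days, extending the deadline to April 10, 2009.
Although the defendant's absence ran from February 19, 2008 to April 9, 2008, the stated rules do not make that a tolling event, so it is disregarded.
None of the other events listed affects the running of the period under the stated rules.
Filing on June 16, 2009 missed the April 10, 2009 deadline — the action is time-barred.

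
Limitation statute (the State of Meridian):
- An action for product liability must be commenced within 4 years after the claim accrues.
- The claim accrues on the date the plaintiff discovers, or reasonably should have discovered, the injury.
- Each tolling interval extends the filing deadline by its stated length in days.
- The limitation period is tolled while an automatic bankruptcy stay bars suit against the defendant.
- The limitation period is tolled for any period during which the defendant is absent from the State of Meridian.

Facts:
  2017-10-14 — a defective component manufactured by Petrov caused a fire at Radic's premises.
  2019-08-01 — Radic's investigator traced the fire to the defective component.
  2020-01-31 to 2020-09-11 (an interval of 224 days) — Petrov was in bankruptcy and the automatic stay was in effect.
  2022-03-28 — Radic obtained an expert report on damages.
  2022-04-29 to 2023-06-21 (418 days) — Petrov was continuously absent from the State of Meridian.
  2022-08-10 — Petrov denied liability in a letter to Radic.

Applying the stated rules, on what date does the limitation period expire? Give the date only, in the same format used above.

Accrual is tied to discovery, so the period began on 2019-08-01 rather than on 2017-10-14 when the act occurred.
The untolled deadline — 4 years after 2019-08-01 — is 2023-08-01.
The period was tolled for 224 days by the automatic bankruptcy stay (2020-01-31 to 2020-09-11), pushing the deadline to 2024-03-12.
Because the defendant's absence from the jurisdiction ran from 2022-04-29 to 2023-06-21, the deadline is extended by 418 days to 2025-05-04.
Nothing else in the chronology tolls or restarts the period.

2025-05-04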